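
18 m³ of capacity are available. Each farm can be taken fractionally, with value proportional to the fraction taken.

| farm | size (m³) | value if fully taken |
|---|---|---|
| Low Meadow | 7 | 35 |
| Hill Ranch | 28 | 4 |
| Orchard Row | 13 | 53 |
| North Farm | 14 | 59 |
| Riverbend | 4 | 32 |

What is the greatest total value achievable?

Rank by value-to-size ratio: Riverbend 32/4≈8, Low Meadow 35/7≈5, North Farm 59/14≈4.21, Orchard Row 53/13≈4.08, Hill Ranch 4/28≈0.143.
Take all of Riverbend (4 m³, value 32) → 14 m³ left.
All 7 m³ of Low Meadow fit (value 35) → 7 remain.
Only 7 m³ remain; take 7/14 of North Farm for value 59×7/14 = 29.5.
Total value = 96.5.

96.5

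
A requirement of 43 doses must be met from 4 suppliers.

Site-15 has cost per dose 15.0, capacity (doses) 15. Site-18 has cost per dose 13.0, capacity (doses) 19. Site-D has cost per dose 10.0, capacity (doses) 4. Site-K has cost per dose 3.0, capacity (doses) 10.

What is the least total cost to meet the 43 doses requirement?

467

Use suppliers in increasing cost order.
Site-K at 3.0: take all 10 doses ; 33 still needed.
Site-D (10.0): use full 4 ; 29 doses to go.
Take 19 from Site-18 at 13.0 ; need 10 more.
Site-15 (15.0): take the remaining 10 ; done.
Cost = 10×3.0 + 4×10.0 + 19×13.0 + 10×15.0 = 467.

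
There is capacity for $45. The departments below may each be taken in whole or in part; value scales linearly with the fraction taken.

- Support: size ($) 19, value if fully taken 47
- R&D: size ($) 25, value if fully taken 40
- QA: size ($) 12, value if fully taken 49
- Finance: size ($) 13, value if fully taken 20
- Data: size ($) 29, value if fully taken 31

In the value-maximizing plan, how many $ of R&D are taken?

14

Best value per unit of size first: QA 49/12≈4.08, Support 47/19≈2.47, R&D 40/25≈1.6, Finance 20/13≈1.54, Data 31/29≈1.07.
All 12 $ of QA fit (value 49) ; 33 remain.
All 19 $ of Support fit (value 47) ; 14 remain.
Only 14 $ remain; take 14/25 of R&D for value 40×14/25 = 22.4.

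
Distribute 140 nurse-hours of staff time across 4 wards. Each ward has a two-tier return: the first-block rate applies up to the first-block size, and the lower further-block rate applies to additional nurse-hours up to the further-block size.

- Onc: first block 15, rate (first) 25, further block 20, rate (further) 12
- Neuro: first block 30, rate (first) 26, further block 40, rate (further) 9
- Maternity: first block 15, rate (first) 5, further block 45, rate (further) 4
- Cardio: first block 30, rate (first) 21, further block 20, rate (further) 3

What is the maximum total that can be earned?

2410

Rank every tier by rate: Neuro/tier1 26 > Onc/tier1 25 > Cardio/tier1 21 > Onc/tier2 12 > Neuro/tier2 9 > Maternity/tier1 5 > Maternity/tier2 4 > Cardio/tier2 3.
Neuro/tier1 (26): +30 → 110 left.
Fill Onc tier1 block (15 at 25) → 95 left.
Fill Cardio tier1 block (30 at 21) → 65 left.
Fill Onc tier2 block (20 at 12) → 45 left.
Fill Neuro tier2 block (40 at 9) → 5 left.
Maternity/tier1: +5 of 15 at 5; pool empty.
Total = 26×30 + 25×15 + 21×30 + 12×20 + 9×40 + 5×5 = 2410.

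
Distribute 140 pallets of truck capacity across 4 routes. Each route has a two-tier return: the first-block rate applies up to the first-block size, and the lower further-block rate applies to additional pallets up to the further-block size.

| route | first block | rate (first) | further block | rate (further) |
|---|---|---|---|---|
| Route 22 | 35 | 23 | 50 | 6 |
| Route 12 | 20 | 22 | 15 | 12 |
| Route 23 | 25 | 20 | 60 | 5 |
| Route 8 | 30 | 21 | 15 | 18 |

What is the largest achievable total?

2825

Order all 8 blocks by rate: Route 22/tier1 23 > Route 12/tier1 22 > Route 8/tier1 21 > Route 23/tier1 20 > Route 8/tier2 18 > Route 12/tier2 12 > Route 22/tier2 6 > Route 23/tier2 5.
Route 22/tier1 (23): +35 ; 105 left.
Route 12/tier1 (22): +20 ; 85 left.
Fill Route 8 tier1 block (30 at 21) ; 55 left.
Fill Route 23 tier1 block (25 at 20) ; 30 left.
Fill Route 8 tier2 block (15 at 18) ; 15 left.
Route 12 tier2 at 12: fill all 15 ; 0 left.
Total = 23×35 + 22×20 + 21×30 + 20×25 + 18×15 + 12×15 = 2825.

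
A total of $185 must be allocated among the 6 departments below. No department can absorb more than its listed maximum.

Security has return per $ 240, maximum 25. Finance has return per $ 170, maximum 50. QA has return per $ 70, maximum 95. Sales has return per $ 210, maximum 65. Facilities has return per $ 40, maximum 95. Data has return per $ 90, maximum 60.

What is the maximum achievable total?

32200

Highest return per $ first: Security 240 > Sales 210 > Finance 170 > Data 90 > QA 70 > Facilities 40.
Security: +25 to 25 (cap) ; 160 left.
Give Sales 65 to hit its cap of 65 ; 95 left.
Finance: +50 to 50 (cap) ; 45 left.
Data has room for 60 but only 45 remain, so it gets 45.
Total = 240×25 + 170×50 + 210×65 + 90×45 = 32200.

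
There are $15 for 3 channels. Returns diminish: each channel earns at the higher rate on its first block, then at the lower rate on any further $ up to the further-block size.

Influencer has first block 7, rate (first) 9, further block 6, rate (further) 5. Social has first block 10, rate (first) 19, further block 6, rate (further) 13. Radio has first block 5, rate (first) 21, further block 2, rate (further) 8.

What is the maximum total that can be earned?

Rank every tier by rate: Radio/T1 21 > Social/T1 19 > Social/T2 13 > Influencer/T1 9 > Radio/T2 8 > Influencer/T2 5.
Radio/T1 (21): +5 ; 10 left.
Fill Social T1 block (10 at 19) ; 0 left.
Total = 21×5 + 19×10 = 295.

295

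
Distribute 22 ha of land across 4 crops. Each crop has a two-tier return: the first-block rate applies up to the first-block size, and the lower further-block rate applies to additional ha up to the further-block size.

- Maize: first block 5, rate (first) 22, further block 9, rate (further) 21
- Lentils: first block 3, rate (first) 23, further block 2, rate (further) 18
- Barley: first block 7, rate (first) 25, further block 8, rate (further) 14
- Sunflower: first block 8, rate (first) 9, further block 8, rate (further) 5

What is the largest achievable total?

Rank every tier by rate: Barley/first 25 > Lentils/first 23 > Maize/first 22 > Maize/second 21 > Lentils/second 18 > Barley/second 14 > Sunflower/first 9 > Sunflower/second 5.
Barley first at 25: fill all 7 — 15 left.
Fill Lentils first block (3 at 23) — 12 left.
Maize/first (22): +5 — 7 left.
Maize/second: +7 of 9 at 21; pool empty.
Total = 25×7 + 23×3 + 22×5 + 21×7 = 501.

501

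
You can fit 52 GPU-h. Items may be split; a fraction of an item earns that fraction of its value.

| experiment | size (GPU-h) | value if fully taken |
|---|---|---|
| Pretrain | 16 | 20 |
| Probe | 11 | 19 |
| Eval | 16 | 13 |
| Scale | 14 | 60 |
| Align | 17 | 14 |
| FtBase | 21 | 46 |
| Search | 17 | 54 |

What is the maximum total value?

160

Best value per unit of size first: Scale 60/14≈4.29, Search 54/17≈3.18, FtBase 46/21≈2.19, Probe 19/11≈1.73, Pretrain 20/16≈1.25, Align 14/17≈0.824, Eval 13/16≈0.812.
Take all of Scale (14 GPU-h, value 60) — 38 GPU-h left.
All 17 GPU-h of Search fit (value 54) — 21 remain.
All 21 GPU-h of FtBase fit (value 46) — 0 remain.
Total value = 160.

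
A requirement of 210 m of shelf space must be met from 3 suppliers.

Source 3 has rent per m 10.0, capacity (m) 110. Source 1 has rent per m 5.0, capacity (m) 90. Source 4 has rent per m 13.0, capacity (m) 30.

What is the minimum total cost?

1680

Cheapest first:
Source 1 at 5.0: take all 90 m ; 120 still needed.
Source 3 (10.0): use full 110 ; 10 m to go.
Source 4 at 13.0: take 10 of its 30 ; requirement met.
Cost = 90×5.0 + 110×10.0 + 10×13.0 = 1680.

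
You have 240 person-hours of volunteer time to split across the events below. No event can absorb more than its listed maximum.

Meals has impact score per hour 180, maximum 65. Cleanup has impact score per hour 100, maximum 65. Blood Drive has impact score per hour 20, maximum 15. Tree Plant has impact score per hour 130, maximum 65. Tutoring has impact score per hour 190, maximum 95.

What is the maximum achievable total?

Order the events by impact score per hour: Tutoring 190 > Meals 180 > Tree Plant 130 > Cleanup 100 > Blood Drive 20.
Give Tutoring 95 to hit its cap of 95 ; 145 left.
Meals takes 65 to reach its cap of 65 ; 80 left.
Tree Plant takes 65 to reach its cap of 65 ; 15 left.
Cleanup has room for 65 but only 15 remain, so it gets 15.
Total = 180×65 + 100×15 + 130×65 + 190×95 = 39700.

39700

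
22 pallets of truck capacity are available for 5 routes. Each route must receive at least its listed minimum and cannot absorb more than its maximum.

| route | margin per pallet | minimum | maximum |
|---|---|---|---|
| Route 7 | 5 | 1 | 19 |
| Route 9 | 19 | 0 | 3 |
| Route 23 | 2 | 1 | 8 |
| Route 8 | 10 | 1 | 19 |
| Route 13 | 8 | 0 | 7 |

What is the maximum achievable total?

234

Meeting every minimum uses 1+0+1+1+0 = 3 pallets, leaving 19.
Order the routes by margin per pallet: Route 9 19 > Route 8 10 > Route 13 8 > Route 7 5 > Route 23 2.
Route 9: +3 to 3 (cap) — 16 left.
Only 16 left; Route 8 takes them to reach 17.
Total = 5×1 + 19×3 + 2×1 + 10×17 = 234.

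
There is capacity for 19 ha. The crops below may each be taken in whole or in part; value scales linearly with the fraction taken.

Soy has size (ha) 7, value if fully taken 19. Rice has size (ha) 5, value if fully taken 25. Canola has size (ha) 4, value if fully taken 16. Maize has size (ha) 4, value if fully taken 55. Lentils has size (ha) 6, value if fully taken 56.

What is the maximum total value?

Sort by value density: Maize 55/4≈13.8, Lentils 56/6≈9.33, Rice 25/5≈5, Canola 16/4≈4, Soy 19/7≈2.71.
Take all of Maize (4 ha, value 55) ; 15 ha left.
Take all of Lentils (6 ha, value 56) ; 9 ha left.
Take all of Rice (5 ha, value 25) ; 4 ha left.
Canola: take in full, 4 ha for value 16 ; 0 left.
Total value = 152.

152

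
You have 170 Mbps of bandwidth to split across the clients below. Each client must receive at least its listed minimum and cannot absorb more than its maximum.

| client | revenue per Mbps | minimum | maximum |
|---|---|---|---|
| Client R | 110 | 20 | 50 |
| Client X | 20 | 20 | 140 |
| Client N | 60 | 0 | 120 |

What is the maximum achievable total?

11900

Meeting every minimum uses 20+20+0 = 40 Mbps, leaving 130.
Order the clients by revenue per Mbps: Client R 110 > Client N 60 > Client X 20.
Client R: +30 to 50 (cap) → 100 left.
Client N: +100 (room for 120) → 100. Pool exhausted.
Total = 110×50 + 20×20 + 60×100 = 11900.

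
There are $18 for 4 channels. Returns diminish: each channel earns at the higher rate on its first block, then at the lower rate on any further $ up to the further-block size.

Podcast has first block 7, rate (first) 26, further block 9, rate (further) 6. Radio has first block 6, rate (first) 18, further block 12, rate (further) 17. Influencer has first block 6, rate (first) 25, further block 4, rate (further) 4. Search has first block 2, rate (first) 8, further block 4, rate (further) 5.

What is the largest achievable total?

Rank every tier by rate: Podcast/T1 26 > Influencer/T1 25 > Radio/T1 18 > Radio/T2 17 > Search/T1 8 > Podcast/T2 6 > Search/T2 5 > Influencer/T2 4.
Podcast T1 at 26: fill all 7 — 11 left.
Influencer T1 at 25: fill all 6 — 5 left.
Radio T1 at 18: only 5 left, fill 5.
Total = 26×7 + 25×6 + 18×5 = 422.

422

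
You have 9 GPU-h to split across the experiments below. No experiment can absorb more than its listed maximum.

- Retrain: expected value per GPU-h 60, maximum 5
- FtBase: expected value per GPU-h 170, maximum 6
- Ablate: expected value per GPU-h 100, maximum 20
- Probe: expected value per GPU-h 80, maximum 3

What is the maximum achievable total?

Rank by expected value per GPU-h: FtBase 170 > Ablate 100 > Probe 80 > Retrain 60.
Give FtBase 6 to hit its cap of 6 — 3 left.
Ablate: +3 (room for 20) → 3. Pool exhausted.
Total = 170×6 + 100×3 = 1320.

1320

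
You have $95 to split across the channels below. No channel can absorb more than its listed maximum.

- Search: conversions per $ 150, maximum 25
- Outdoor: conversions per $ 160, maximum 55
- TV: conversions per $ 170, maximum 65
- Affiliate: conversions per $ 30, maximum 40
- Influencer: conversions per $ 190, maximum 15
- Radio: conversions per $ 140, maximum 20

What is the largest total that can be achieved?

Highest conversions per $ first: Influencer 190 > TV 170 > Outdoor 160 > Search 150 > Radio 140 > Affiliate 30.
Give Influencer 15 to hit its cap of 15 ; 80 left.
Give TV 65 to hit its cap of 65 ; 15 left.
Outdoor has room for 55 but only 15 remain, so it gets 15.
Total = 160×15 + 170×65 + 190×15 = 16300.

16300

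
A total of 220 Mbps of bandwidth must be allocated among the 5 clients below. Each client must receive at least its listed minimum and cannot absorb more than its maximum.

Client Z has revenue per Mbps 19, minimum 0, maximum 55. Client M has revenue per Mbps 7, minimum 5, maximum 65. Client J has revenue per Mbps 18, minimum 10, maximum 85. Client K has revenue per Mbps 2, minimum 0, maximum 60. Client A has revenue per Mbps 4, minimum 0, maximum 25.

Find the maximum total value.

3090

Meeting every minimum uses 0+5+10+0+0 = 15 Mbps, leaving 205.
Highest revenue per Mbps first: Client Z 19 > Client J 18 > Client M 7 > Client A 4 > Client K 2.
Client Z takes 55 more to reach its cap of 55 — 150 left.
Client J takes 75 more to reach its cap of 85 — 75 left.
Give Client M 60 more to hit its cap of 65 — 15 left.
Only 15 left; Client A takes them to reach 15.
Total = 19×55 + 7×65 + 18×85 + 4×15 = 3090.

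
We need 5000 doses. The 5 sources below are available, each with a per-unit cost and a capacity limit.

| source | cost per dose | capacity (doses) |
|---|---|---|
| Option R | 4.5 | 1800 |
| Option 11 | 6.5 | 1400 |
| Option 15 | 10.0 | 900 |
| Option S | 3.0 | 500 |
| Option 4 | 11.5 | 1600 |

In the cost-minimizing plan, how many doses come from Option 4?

400

Use sources in increasing cost order.
Take 500 from Option S at 3.0 — need 4500 more.
Take 1800 from Option R at 4.5 — need 2700 more.
Option 11 at 6.5: take all 1400 doses — 1300 still needed.
Option 15 at 10.0: take all 900 doses — 400 still needed.
Option 4 at 11.5: take 400 of its 1600 — requirement met.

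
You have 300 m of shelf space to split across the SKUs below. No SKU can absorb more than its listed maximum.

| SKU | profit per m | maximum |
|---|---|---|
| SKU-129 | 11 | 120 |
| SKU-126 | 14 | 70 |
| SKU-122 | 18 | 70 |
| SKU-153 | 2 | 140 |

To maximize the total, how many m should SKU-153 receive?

Highest profit per m first: SKU-122 18 > SKU-126 14 > SKU-129 11 > SKU-153 2.
Give SKU-122 70 to hit its cap of 70 ; 230 left.
SKU-126: +70 to 70 (cap) ; 160 left.
SKU-129 takes 120 to reach its cap of 120 ; 40 left.
SKU-153 has room for 140 but only 40 remain, so it gets 40.

40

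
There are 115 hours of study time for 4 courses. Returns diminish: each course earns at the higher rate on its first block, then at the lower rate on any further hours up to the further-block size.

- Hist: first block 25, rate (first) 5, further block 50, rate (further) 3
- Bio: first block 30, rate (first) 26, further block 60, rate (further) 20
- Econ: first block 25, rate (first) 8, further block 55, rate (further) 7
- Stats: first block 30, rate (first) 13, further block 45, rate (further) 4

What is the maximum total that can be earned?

Order all 8 blocks by rate: Bio/T1 26 > Bio/T2 20 > Stats/T1 13 > Econ/T1 8 > Econ/T2 7 > Hist/T1 5 > Stats/T2 4 > Hist/T2 3.
Bio/T1 (26): +30 ; 85 left.
Bio T2 at 20: fill all 60 ; 25 left.
Stats/T1: +25 of 30 at 13; pool empty.
Total = 26×30 + 20×60 + 13×25 = 2305.

2305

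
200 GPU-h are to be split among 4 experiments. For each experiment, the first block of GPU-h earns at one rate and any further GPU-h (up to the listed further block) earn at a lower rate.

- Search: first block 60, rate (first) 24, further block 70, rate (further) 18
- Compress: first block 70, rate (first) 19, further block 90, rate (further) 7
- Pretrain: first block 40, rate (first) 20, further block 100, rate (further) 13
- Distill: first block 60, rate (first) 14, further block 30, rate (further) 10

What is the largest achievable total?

4110

Order all 8 blocks by rate: Search/tier1 24 > Pretrain/tier1 20 > Compress/tier1 19 > Search/tier2 18 > Distill/tier1 14 > Pretrain/tier2 13 > Distill/tier2 10 > Compress/tier2 7.
Search tier1 at 24: fill all 60 → 140 left.
Pretrain/tier1 (20): +40 → 100 left.
Compress tier1 at 19: fill all 70 → 30 left.
Search/tier2: +30 of 70 at 18; pool empty.
Total = 24×60 + 20×40 + 19×70 + 18×30 = 4110.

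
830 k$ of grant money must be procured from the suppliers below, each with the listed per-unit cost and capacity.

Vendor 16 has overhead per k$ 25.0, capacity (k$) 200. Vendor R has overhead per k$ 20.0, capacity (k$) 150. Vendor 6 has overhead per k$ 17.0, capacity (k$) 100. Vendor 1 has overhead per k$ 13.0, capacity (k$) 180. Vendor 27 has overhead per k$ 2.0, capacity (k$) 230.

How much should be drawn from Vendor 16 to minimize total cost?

170

Fill from the cheapest supplier first.
Vendor 27 (2.0): use full 230 → 600 k$ to go.
Take 180 from Vendor 1 at 13.0 → need 420 more.
Vendor 6 (17.0): use full 100 → 320 k$ to go.
Take 150 from Vendor R at 20.0 → need 170 more.
Take 170 from Vendor 16 at 25.0 to finish.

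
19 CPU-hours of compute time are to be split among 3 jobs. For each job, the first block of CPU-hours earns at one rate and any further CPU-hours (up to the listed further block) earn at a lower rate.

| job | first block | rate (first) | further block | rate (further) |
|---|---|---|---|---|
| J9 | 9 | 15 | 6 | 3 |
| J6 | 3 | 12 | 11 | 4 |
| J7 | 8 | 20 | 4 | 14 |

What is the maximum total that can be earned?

323

Rank every tier by rate: J7/T1 20 > J9/T1 15 > J7/T2 14 > J6/T1 12 > J6/T2 4 > J9/T2 3.
J7/T1 (20): +8 — 11 left.
J9/T1 (15): +9 — 2 left.
2 remain; put them into J7 T2 at 14.
Total = 20×8 + 15×9 + 14×2 = 323.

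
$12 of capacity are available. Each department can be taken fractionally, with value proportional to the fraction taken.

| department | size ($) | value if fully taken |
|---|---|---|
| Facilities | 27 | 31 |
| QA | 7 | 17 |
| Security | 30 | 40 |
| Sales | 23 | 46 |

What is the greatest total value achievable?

Sort by value density: QA 17/7≈2.43, Sales 46/23≈2, Security 40/30≈1.33, Facilities 31/27≈1.15.
Take all of QA (7 $, value 17) → 5 $ left.
Only 5 $ remain; take 5/23 of Sales for value 46×5/23 = 10.
Total value = 27.

27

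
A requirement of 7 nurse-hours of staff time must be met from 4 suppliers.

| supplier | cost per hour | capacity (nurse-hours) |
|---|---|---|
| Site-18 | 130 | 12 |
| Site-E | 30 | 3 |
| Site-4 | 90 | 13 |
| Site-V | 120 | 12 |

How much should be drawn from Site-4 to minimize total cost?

4

Fill from the cheapest supplier first.
Take 3 from Site-E at 30 — need 4 more.
Site-4 (90): take the remaining 4 — done.
Site-V, Site-18: unused.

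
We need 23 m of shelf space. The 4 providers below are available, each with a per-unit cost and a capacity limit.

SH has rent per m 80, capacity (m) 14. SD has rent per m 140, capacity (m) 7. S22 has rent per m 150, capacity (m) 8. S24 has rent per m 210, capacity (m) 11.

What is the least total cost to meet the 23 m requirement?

Use providers in increasing cost order.
SH at 80: take all 14 m ; 9 still needed.
SD at 140: take all 7 m ; 2 still needed.
S22 at 150: take 2 of its 8 ; requirement met.
S24: unused.
Cost = 14×80 + 7×140 + 2×150 = 2400.

2400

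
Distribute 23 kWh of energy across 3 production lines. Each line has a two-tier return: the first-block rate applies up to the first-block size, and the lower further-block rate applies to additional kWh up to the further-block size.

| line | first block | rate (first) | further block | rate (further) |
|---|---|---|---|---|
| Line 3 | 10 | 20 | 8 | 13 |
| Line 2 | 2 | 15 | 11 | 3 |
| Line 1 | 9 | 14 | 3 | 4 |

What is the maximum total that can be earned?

Rank every tier by rate: Line 3/T1 20 > Line 2/T1 15 > Line 1/T1 14 > Line 3/T2 13 > Line 1/T2 4 > Line 2/T2 3.
Line 3/T1 (20): +10 → 13 left.
Fill Line 2 T1 block (2 at 15) → 11 left.
Line 1 T1 at 14: fill all 9 → 2 left.
Line 3/T2: +2 of 8 at 13; pool empty.
Total = 20×10 + 15×2 + 14×9 + 13×2 = 382.

382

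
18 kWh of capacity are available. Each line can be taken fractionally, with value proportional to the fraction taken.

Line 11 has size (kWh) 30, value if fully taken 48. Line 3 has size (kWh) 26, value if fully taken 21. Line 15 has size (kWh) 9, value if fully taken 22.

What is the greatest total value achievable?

36.4

Rank by value-to-size ratio: Line 15 22/9≈2.44, Line 11 48/30≈1.6, Line 3 21/26≈0.808.
Take all of Line 15 (9 kWh, value 22) ; 9 kWh left.
Only 9 kWh remain; take 9/30 of Line 11 for value 48×9/30 = 14.4.
Total value = 36.4.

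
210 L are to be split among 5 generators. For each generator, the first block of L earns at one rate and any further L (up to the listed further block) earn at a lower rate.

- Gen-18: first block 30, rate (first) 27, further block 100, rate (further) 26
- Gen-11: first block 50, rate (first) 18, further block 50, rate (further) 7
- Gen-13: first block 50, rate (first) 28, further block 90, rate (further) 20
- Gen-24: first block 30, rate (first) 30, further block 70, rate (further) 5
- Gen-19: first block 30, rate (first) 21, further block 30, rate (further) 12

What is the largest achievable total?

5710

Order all 10 blocks by rate: Gen-24/tier1 30 > Gen-13/tier1 28 > Gen-18/tier1 27 > Gen-18/tier2 26 > Gen-19/tier1 21 > Gen-13/tier2 20 > Gen-11/tier1 18 > Gen-19/tier2 12 > Gen-11/tier2 7 > Gen-24/tier2 5.
Fill Gen-24 tier1 block (30 at 30) ; 180 left.
Gen-13 tier1 at 28: fill all 50 ; 130 left.
Gen-18 tier1 at 27: fill all 30 ; 100 left.
Fill Gen-18 tier2 block (100 at 26) ; 0 left.
Total = 30×30 + 28×50 + 27×30 + 26×100 = 5710.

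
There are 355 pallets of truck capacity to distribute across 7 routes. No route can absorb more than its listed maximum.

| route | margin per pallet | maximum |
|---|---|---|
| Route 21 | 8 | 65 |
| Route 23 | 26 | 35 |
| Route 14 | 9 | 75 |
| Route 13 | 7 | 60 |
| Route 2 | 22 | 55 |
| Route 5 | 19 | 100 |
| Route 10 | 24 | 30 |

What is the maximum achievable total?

5895

Highest margin per pallet first: Route 23 26 > Route 10 24 > Route 2 22 > Route 5 19 > Route 14 9 > Route 21 8 > Route 13 7.
Give Route 23 35 to hit its cap of 35 — 320 left.
Give Route 10 30 to hit its cap of 30 — 290 left.
Route 2: +55 to 55 (cap) — 235 left.
Give Route 5 100 to hit its cap of 100 — 135 left.
Give Route 14 75 to hit its cap of 75 — 60 left.
Route 21 has room for 65 but only 60 remain, so it gets 60.
Total = 8×60 + 26×35 + 9×75 + 22×55 + 19×100 + 24×30 = 5895.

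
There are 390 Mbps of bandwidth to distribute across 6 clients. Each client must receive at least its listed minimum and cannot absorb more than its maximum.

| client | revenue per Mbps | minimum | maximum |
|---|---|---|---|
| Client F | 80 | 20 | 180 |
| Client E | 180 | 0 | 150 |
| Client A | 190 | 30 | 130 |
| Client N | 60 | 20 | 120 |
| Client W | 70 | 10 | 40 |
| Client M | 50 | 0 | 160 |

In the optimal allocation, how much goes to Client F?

Meeting every minimum uses 20+0+30+20+10+0 = 80 Mbps, leaving 310.
Rank by revenue per Mbps: Client A 190 > Client E 180 > Client F 80 > Client W 70 > Client N 60 > Client M 50.
Client A takes 100 more to reach its cap of 130 ; 210 left.
Client E: +150 to 150 (cap) ; 60 left.
Only 60 left; Client F takes them to reach 80.

80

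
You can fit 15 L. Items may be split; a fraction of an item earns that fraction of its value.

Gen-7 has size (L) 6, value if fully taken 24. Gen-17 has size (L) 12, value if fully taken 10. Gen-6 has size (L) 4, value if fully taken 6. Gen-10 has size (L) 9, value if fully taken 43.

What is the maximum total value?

67

Rank by value-to-size ratio: Gen-10 43/9≈4.78, Gen-7 24/6≈4, Gen-6 6/4≈1.5, Gen-17 10/12≈0.833.
All 9 L of Gen-10 fit (value 43) — 6 remain.
Gen-7: take in full, 6 L for value 24 — 0 left.
Total value = 67.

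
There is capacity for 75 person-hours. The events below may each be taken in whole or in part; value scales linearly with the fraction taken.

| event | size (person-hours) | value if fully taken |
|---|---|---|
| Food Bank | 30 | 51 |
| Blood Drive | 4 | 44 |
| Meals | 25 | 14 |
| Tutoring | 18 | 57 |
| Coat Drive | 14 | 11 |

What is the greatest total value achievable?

Best value per unit of size first: Blood Drive 44/4≈11, Tutoring 57/18≈3.17, Food Bank 51/30≈1.7, Coat Drive 11/14≈0.786, Meals 14/25≈0.56.
All 4 person-hours of Blood Drive fit (value 44) — 71 remain.
All 18 person-hours of Tutoring fit (value 57) — 53 remain.
Food Bank: take in full, 30 person-hours for value 51 — 23 left.
All 14 person-hours of Coat Drive fit (value 11) — 9 remain.
9 person-hours left: a 9/25 share of Meals gives 14×9/25 = 5.04.
Total value = 168.04.

168.04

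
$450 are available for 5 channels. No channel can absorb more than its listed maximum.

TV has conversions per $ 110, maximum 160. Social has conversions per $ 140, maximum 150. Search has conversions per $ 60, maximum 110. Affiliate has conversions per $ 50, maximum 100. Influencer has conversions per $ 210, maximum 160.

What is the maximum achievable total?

Rank by conversions per $: Influencer 210 > Social 140 > TV 110 > Search 60 > Affiliate 50.
Influencer: +160 to 160 (cap) ; 290 left.
Give Social 150 to hit its cap of 150 ; 140 left.
TV: +140 (room for 160) → 140. Pool exhausted.
Total = 110×140 + 140×150 + 210×160 = 70000.

70000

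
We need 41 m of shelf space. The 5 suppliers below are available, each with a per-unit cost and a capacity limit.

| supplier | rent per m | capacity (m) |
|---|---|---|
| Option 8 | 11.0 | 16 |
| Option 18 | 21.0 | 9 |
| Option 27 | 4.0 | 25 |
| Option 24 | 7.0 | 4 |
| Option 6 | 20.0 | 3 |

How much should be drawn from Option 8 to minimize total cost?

Use suppliers in increasing cost order.
Option 27 at 4.0: take all 25 m → 16 still needed.
Option 24 (7.0): use full 4 → 12 m to go.
Take 12 from Option 8 at 11.0 to finish.
Option 6, Option 18: unused.

12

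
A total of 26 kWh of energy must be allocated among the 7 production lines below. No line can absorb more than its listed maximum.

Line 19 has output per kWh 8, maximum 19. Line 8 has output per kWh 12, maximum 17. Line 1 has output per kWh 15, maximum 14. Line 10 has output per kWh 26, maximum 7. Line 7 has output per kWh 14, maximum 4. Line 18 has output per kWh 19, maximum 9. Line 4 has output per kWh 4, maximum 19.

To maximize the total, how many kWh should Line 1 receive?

10

Highest output per kWh first: Line 10 26 > Line 18 19 > Line 1 15 > Line 7 14 > Line 8 12 > Line 19 8 > Line 4 4.
Line 10: +7 to 7 (cap) → 19 left.
Line 18: +9 to 9 (cap) → 10 left.
Line 1: +10 (room for 14) → 10. Pool exhausted.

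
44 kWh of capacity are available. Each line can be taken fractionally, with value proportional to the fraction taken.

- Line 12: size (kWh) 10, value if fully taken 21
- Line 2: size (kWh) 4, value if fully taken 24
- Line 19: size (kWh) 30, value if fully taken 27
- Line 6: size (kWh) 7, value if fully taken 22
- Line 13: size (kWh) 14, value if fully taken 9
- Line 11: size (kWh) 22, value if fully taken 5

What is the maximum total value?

Rank by value-to-size ratio: Line 2 24/4≈6, Line 6 22/7≈3.14, Line 12 21/10≈2.1, Line 19 27/30≈0.9, Line 13 9/14≈0.643, Line 11 5/22≈0.227.
Line 2: take in full, 4 kWh for value 24 ; 40 left.
Take all of Line 6 (7 kWh, value 22) ; 33 kWh left.
All 10 kWh of Line 12 fit (value 21) ; 23 remain.
Fill the last 23 kWh with part of Line 19: 23/30 of it earns 20.7.
Total value = 87.7.

87.7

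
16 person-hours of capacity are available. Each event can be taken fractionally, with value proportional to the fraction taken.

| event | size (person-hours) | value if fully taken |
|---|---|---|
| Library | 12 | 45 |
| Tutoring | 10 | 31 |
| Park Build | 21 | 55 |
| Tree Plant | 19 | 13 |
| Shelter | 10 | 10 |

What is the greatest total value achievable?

Sort by value density: Library 45/12≈3.75, Tutoring 31/10≈3.1, Park Build 55/21≈2.62, Shelter 10/10≈1, Tree Plant 13/19≈0.684.
Take all of Library (12 person-hours, value 45) — 4 person-hours left.
4 person-hours left: a 4/10 share of Tutoring gives 31×4/10 = 12.4.
Total value = 57.4.

57.4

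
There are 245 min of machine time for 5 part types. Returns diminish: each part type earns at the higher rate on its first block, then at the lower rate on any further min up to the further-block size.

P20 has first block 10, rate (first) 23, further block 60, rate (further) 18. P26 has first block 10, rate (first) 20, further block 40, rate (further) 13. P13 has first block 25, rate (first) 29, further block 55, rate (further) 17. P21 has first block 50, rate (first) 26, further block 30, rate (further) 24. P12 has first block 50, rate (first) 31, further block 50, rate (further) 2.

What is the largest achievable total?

5975

Order all 10 blocks by rate: P12/tier1 31 > P13/tier1 29 > P21/tier1 26 > P21/tier2 24 > P20/tier1 23 > P26/tier1 20 > P20/tier2 18 > P13/tier2 17 > P26/tier2 13 > P12/tier2 2.
Fill P12 tier1 block (50 at 31) ; 195 left.
Fill P13 tier1 block (25 at 29) ; 170 left.
Fill P21 tier1 block (50 at 26) ; 120 left.
P21 tier2 at 24: fill all 30 ; 90 left.
Fill P20 tier1 block (10 at 23) ; 80 left.
P26 tier1 at 20: fill all 10 ; 70 left.
P20 tier2 at 18: fill all 60 ; 10 left.
P13 tier2 at 17: only 10 left, fill 10.
Total = 31×50 + 29×25 + 26×50 + 24×30 + 23×10 + 20×10 + 18×60 + 17×10 = 5975.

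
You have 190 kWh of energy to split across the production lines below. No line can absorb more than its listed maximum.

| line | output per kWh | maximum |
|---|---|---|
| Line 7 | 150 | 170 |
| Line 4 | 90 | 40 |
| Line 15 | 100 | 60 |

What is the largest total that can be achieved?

27500

Order the production lines by output per kWh: Line 7 150 > Line 15 100 > Line 4 90.
Line 7 takes 170 to reach its cap of 170 — 20 left.
Line 15: +20 (room for 60) → 20. Pool exhausted.
Total = 150×170 + 100×20 = 27500.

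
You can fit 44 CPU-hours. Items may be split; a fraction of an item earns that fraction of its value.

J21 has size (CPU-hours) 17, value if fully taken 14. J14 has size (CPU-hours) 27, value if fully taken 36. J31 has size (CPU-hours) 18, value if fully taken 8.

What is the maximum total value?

50

Sort by value density: J14 36/27≈1.33, J21 14/17≈0.824, J31 8/18≈0.444.
Take all of J14 (27 CPU-hours, value 36) → 17 CPU-hours left.
J21: take in full, 17 CPU-hours for value 14 → 0 left.
Total value = 50.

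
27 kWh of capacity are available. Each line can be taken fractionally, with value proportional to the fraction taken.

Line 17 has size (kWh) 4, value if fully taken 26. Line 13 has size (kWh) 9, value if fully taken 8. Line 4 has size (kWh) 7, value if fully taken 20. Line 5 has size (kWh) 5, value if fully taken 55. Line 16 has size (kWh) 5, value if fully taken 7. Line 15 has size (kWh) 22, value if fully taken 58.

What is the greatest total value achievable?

Sort by value density: Line 5 55/5≈11, Line 17 26/4≈6.5, Line 4 20/7≈2.86, Line 15 58/22≈2.64, Line 16 7/5≈1.4, Line 13 8/9≈0.889.
Line 5: take in full, 5 kWh for value 55 — 22 left.
Take all of Line 17 (4 kWh, value 26) — 18 kWh left.
Line 4: take in full, 7 kWh for value 20 — 11 left.
11 kWh left: a 11/22 share of Line 15 gives 58×11/22 = 29.
Total value = 130.

130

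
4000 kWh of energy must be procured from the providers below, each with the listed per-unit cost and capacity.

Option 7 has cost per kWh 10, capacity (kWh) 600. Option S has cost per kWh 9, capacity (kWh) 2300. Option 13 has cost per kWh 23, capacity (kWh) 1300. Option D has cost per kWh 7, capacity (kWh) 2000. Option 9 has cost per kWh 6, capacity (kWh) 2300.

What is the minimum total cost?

25700

Cheapest first:
Option 9 at 6: take all 2300 kWh ; 1700 still needed.
Option D at 7: take 1700 of its 2000 ; requirement met.
Option S, Option 7, Option 13: unused.
Cost = 2300×6 + 1700×7 = 25700.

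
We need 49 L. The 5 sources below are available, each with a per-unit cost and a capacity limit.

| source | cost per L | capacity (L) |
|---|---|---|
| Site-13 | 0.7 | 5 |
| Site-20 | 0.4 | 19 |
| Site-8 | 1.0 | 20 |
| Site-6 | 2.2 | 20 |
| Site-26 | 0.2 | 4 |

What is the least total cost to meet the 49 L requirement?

Cheapest first:
Take 4 from Site-26 at 0.2 → need 45 more.
Site-20 at 0.4: take all 19 L → 26 still needed.
Site-13 (0.7): use full 5 → 21 L to go.
Site-8 at 1.0: take all 20 L → 1 still needed.
Take 1 from Site-6 at 2.2 to finish.
Cost = 4×0.2 + 19×0.4 + 5×0.7 + 20×1.0 + 1×2.2 = 34.1.

34.1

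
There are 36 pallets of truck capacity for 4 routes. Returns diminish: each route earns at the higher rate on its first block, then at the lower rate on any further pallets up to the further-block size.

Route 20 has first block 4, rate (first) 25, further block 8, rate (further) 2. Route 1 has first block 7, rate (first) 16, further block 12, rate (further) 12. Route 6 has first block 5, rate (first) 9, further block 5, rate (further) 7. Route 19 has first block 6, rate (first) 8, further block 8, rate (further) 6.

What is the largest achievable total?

Treat each block as its own option and order by rate: Route 20/tier1 25 > Route 1/tier1 16 > Route 1/tier2 12 > Route 6/tier1 9 > Route 19/tier1 8 > Route 6/tier2 7 > Route 19/tier2 6 > Route 20/tier2 2.
Route 20 tier1 at 25: fill all 4 → 32 left.
Fill Route 1 tier1 block (7 at 16) → 25 left.
Route 1 tier2 at 12: fill all 12 → 13 left.
Route 6 tier1 at 9: fill all 5 → 8 left.
Route 19/tier1 (8): +6 → 2 left.
Route 6/tier2: +2 of 5 at 7; pool empty.
Total = 25×4 + 16×7 + 12×12 + 9×5 + 8×6 + 7×2 = 463.

463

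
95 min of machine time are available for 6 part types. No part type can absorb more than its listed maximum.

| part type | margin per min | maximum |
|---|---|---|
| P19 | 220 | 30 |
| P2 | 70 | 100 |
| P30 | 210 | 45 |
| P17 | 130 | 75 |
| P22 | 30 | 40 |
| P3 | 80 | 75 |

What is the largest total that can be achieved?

Rank by margin per min: P19 220 > P30 210 > P17 130 > P3 80 > P2 70 > P22 30.
P19: +30 to 30 (cap) → 65 left.
P30 takes 45 to reach its cap of 45 → 20 left.
P17: +20 (room for 75) → 20. Pool exhausted.
Total = 220×30 + 210×45 + 130×20 = 18650.

18650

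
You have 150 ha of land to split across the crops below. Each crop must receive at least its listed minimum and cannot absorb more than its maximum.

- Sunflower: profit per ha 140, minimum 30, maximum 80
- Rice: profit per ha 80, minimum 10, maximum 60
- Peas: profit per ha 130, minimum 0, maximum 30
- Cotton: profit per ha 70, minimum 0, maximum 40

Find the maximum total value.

Meeting every minimum uses 30+10+0+0 = 40 ha, leaving 110.
Rank by profit per ha: Sunflower 140 > Peas 130 > Rice 80 > Cotton 70.
Give Sunflower 50 more to hit its cap of 80 → 60 left.
Peas takes 30 more to reach its cap of 30 → 30 left.
Rice has room for 50 more but only 30 remain, so it gets 40.
Total = 140×80 + 80×40 + 130×30 = 18300.

18300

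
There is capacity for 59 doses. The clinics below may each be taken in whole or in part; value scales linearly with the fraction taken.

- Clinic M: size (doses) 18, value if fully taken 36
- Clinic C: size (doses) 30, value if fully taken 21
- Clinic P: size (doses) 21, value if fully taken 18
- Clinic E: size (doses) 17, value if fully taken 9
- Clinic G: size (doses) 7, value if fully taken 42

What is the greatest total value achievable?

105.1

Best value per unit of size first: Clinic G 42/7≈6, Clinic M 36/18≈2, Clinic P 18/21≈0.857, Clinic C 21/30≈0.7, Clinic E 9/17≈0.529.
All 7 doses of Clinic G fit (value 42) → 52 remain.
All 18 doses of Clinic M fit (value 36) → 34 remain.
Clinic P: take in full, 21 doses for value 18 → 13 left.
13 doses left: a 13/30 share of Clinic C gives 21×13/30 = 9.1.
Total value = 105.1.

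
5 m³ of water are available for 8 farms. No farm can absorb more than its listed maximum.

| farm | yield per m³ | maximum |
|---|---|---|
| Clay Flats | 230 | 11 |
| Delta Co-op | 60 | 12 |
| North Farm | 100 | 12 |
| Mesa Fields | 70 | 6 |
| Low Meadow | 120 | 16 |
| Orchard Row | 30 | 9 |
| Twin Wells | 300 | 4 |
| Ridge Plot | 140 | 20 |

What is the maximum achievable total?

1430

Highest yield per m³ first: Twin Wells 300 > Clay Flats 230 > Ridge Plot 140 > Low Meadow 120 > North Farm 100 > Mesa Fields 70 > Delta Co-op 60 > Orchard Row 30.
Twin Wells: +4 to 4 (cap) → 1 left.
Only 1 left; Clay Flats takes them to reach 1.
Total = 230×1 + 300×4 = 1430.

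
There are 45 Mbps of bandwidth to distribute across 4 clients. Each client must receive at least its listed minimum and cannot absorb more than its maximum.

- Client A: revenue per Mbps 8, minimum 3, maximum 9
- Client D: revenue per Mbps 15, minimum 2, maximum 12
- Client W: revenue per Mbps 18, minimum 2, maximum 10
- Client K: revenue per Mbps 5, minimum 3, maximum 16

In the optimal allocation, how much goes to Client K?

14

Meeting every minimum uses 3+2+2+3 = 10 Mbps, leaving 35.
Rank by revenue per Mbps: Client W 18 > Client D 15 > Client A 8 > Client K 5.
Give Client W 8 more to hit its cap of 10 → 27 left.
Client D takes 10 more to reach its cap of 12 → 17 left.
Give Client A 6 more to hit its cap of 9 → 11 left.
Client K has room for 13 more but only 11 remain, so it gets 14.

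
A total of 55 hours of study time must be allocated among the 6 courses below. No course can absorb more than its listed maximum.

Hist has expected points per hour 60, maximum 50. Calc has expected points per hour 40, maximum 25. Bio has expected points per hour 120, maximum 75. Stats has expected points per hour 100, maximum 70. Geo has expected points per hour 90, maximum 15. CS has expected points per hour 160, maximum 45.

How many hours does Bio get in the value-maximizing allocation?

10

Highest expected points per hour first: CS 160 > Bio 120 > Stats 100 > Geo 90 > Hist 60 > Calc 40.
CS takes 45 to reach its cap of 45 → 10 left.
Bio has room for 75 but only 10 remain, so it gets 10.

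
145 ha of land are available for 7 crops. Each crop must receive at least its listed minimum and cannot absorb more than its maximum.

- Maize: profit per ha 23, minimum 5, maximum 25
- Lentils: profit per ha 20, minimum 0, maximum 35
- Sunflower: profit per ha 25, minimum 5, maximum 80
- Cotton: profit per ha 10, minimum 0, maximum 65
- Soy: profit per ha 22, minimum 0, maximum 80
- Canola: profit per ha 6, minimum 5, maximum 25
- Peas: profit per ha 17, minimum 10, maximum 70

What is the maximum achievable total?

Meeting every minimum uses 5+0+5+0+0+5+10 = 25 ha, leaving 120.
Highest profit per ha first: Sunflower 25 > Maize 23 > Soy 22 > Lentils 20 > Peas 17 > Cotton 10 > Canola 6.
Give Sunflower 75 more to hit its cap of 80 → 45 left.
Give Maize 20 more to hit its cap of 25 → 25 left.
Soy has room for 80 more but only 25 remain, so it gets 25.
Total = 23×25 + 25×80 + 22×25 + 6×5 + 17×10 = 3325.

3325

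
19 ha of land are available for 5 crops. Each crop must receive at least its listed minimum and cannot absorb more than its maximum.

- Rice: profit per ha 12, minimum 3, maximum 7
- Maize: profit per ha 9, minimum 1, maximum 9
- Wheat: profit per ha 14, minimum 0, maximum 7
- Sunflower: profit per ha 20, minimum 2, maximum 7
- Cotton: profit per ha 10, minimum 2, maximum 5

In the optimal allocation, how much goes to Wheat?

Meeting every minimum uses 3+1+0+2+2 = 8 ha, leaving 11.
Rank by profit per ha: Sunflower 20 > Wheat 14 > Rice 12 > Cotton 10 > Maize 9.
Give Sunflower 5 more to hit its cap of 7 → 6 left.
Wheat has room for 7 more but only 6 remain, so it gets 6.

6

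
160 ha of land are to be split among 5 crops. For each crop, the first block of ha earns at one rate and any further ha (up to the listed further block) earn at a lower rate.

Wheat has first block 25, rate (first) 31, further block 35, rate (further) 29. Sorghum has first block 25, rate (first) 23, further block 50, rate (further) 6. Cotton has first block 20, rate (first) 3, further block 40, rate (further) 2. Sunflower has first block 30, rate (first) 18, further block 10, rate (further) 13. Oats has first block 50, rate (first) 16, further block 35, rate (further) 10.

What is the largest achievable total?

3625

Treat each block as its own option and order by rate: Wheat/first 31 > Wheat/second 29 > Sorghum/first 23 > Sunflower/first 18 > Oats/first 16 > Sunflower/second 13 > Oats/second 10 > Sorghum/second 6 > Cotton/first 3 > Cotton/second 2.
Wheat first at 31: fill all 25 — 135 left.
Wheat/second (29): +35 — 100 left.
Sorghum/first (23): +25 — 75 left.
Sunflower first at 18: fill all 30 — 45 left.
Oats/first: +45 of 50 at 16; pool empty.
Total = 31×25 + 29×35 + 23×25 + 18×30 + 16×45 = 3625.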